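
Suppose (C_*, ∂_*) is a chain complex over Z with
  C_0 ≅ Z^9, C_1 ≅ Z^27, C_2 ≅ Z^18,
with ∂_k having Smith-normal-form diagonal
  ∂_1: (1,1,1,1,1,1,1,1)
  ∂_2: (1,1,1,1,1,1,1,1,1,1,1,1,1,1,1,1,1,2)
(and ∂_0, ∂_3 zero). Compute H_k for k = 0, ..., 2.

H_0: b_0 = 9 − 0 − 8 = 1; torsion from ∂_1 factors > 1: none. So H_0 = Z.
H_1: b_1 = 27 − 8 − 18 = 1; torsion from ∂_2 factors > 1: [2]. So H_1 = Z ⊕ Z/2Z.
H_2: b_2 = 18 − 18 − 0 = 0; torsion from ∂_3 factors > 1: none. So H_2 = 0.

H_0 = Z,  H_1 = Z ⊕ Z/2Z,  H_2 = 0.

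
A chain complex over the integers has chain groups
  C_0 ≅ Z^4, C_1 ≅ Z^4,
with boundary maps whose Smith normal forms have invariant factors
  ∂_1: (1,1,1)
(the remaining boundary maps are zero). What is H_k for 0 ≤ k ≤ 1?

H_0 = Z,  H_1 = Z.

H_0: b_0 = 4 − 0 − 3 = 1; torsion from ∂_1 factors > 1: none. So H_0 = Z.
H_1: b_1 = 4 − 3 − 0 = 1; torsion from ∂_2 factors > 1: none. So H_1 = Z.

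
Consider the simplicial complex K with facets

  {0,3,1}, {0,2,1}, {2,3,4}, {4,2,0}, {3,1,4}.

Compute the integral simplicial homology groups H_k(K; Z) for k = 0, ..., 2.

H_0 ≅ Z,  H_1 ≅ Z,  H_2 = 0.

Fix the vertex order 0 < 1 < 2 < 3 < 4 and write every simplex with vertices in increasing order. Then dim K = 2 and the simplices of K are:

  0-simplices (5): [0], [1], [2], [3], [4]
  1-simplices (10): [0,1], [0,2], [0,3], [0,4], [1,2], [1,3], [1,4], [2,3], [2,4], [3,4]
  2-simplices (5): [0,1,2], [0,1,3], [0,2,4], [1,3,4], [2,3,4]

giving chain groups C_0 ≅ Z^5, C_1 ≅ Z^10, C_2 ≅ Z^5.

∂_1: C_1 → C_0 maps an edge to its endpoints' difference, ∂[p,q] = q − p.
This gives a 5×10 integer matrix of rank 4; reducing to Smith normal form yields diagonal entries (1,1,1,1).

Boundary ∂_2: C_2 → C_1 sends each 2-simplex [p,q,r] to [q,r] − [p,r] + [p,q]. For instance
  ∂[2,3,4] = [3,4] − [2,4] + [2,3],
  ∂[0,2,4] = [2,4] − [0,4] + [0,2].
As a 10×5 matrix over Z this has rank 5, with invariant factors (1,1,1,1,1).

From H_k ≅ ker(∂_k) / im(∂_{k+1}) we obtain:

  H_0: rank C_0 − rank ∂_1 = 5 − 4 = 1, and the invariant factors of ∂_1 are all 1, so H_0 ≅ Z.
  H_1: rank ker ∂_1 − rank ∂_2 = (10 − 4) − 5 = 1, and the invariant factors of ∂_2 are all 1, so H_1 ≅ Z.
  H_2: rank ker ∂_2 − rank ∂_3 = (5 − 5) − 0 = 0, and there is no ∂_3, so H_2 ≅ 0.

As a check, the Euler characteristic is 5 − 10 + 5 = 0, which agrees with 1 − 1 + 0 = 0.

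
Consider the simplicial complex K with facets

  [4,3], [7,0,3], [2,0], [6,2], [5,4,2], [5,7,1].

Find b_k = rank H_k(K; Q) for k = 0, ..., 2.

b_0 = 1, b_1 = 2, b_2 = 0.

K has 8 vertices, 12 edges, 3 triangles.
rank ∂_0 = 0, rank ∂_1 = 7 ⇒ b_0 = 8 − 0 − 7 = 1; all invariant factors of ∂_1 are 1 so no torsion. So H_0 = Z.
rank ∂_1 = 7, rank ∂_2 = 3 ⇒ b_1 = 12 − 7 − 3 = 2; all invariant factors of ∂_2 are 1 so no torsion. So H_1 = Z^2.
rank ∂_2 = 3, rank ∂_3 = 0 ⇒ b_2 = 3 − 3 − 0 = 0. So H_2 = 0.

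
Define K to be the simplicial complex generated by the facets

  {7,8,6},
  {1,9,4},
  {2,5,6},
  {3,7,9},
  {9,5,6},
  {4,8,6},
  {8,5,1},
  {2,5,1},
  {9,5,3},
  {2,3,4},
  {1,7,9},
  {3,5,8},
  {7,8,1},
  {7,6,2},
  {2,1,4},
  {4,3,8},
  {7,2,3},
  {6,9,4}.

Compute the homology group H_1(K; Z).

Order the vertices as 1 < 2 < 3 < 4 < 5 < 6 < 7 < 8 < 9. Listing each simplex with vertices in this order, K has dimension 2 with simplices:

  0-simplices (9): [1], [2], [3], [4], [5], [6], [7], [8], [9]
  1-simplices (27): (27 of them)
  2-simplices (18): [1,2,4], [1,2,5], [1,4,9], [1,5,8], [1,7,8], [1,7,9], [2,3,4], [2,3,7], [2,5,6], [2,6,7], [3,4,8], [3,5,8], [3,5,9], [3,7,9], [4,6,8], [4,6,9], [5,6,9], [6,7,8]

giving chain groups C_0 ≅ Z^9, C_1 ≅ Z^27, C_2 ≅ Z^18.

The boundary map ∂_1: C_1 → C_0 sends each edge [p,q] (with p < q) to q − p. For instance
  ∂[4,6] = [6] − [4].
The 9×27 boundary matrix has rank 8 and Smith normal form diag(1,1,1,1,1,1,1,1).

Boundary ∂_2: C_2 → C_1 acts by ∂[p,q,r] = [q,r] − [p,r] + [p,q]. For instance
  ∂[1,7,8] = [7,8] − [1,8] + [1,7],
  ∂[1,4,9] = [4,9] − [1,9] + [1,4].
As a 27×18 matrix over Z this has rank 17, with invariant factors (1,1,1,1,1,1,1,1,1,1,1,1,1,1,1,1,1).

Now H_k = ker ∂_k / im ∂_{k+1}, so:

  H_1: rank ker ∂_1 − rank ∂_2 = (27 − 8) − 17 = 2, and the invariant factors of ∂_2 are all 1, so H_1 = Z^2.

(K is a triangulation of the torus T^2.)

H_1 = Z^2.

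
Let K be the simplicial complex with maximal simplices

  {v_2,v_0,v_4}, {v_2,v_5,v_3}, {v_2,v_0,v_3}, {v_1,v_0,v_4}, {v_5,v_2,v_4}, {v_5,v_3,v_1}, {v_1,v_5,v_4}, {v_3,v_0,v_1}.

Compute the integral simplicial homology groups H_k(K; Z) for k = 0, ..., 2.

H_0 = Z,  H_1 = 0,  H_2 = Z.

Fix the vertex order v_0 < v_1 < v_2 < v_3 < v_4 < v_5 and write every simplex with vertices in increasing order. Then dim K = 2 and the simplices of K are:

  0-simplices (6): [v_0], [v_1], [v_2], [v_3], [v_4], [v_5]
  1-simplices (12): [v_0,v_1], [v_0,v_2], [v_0,v_3], [v_0,v_4], [v_1,v_3], [v_1,v_4], [v_1,v_5], [v_2,v_3], [v_2,v_4], [v_2,v_5], [v_3,v_5], [v_4,v_5]
  2-simplices (8): [v_0,v_1,v_3], [v_0,v_1,v_4], [v_0,v_2,v_3], [v_0,v_2,v_4], [v_1,v_3,v_5], [v_1,v_4,v_5], [v_2,v_3,v_5], [v_2,v_4,v_5]

so the chain groups are C_0 ≅ Z^6, C_1 ≅ Z^12, C_2 ≅ Z^8.

The boundary map ∂_1: C_1 → C_0 maps an edge to its endpoints' difference, ∂[p,q] = q − p. For instance
  ∂[v_2,v_3] = [v_3] − [v_2].
This gives a 6×12 integer matrix of rank 5; reducing to Smith normal form yields diagonal entries (1,1,1,1,1).

∂_2: C_2 → C_1 maps a triangle to the signed sum of its edges. For instance
  ∂[v_0,v_2,v_4] = [v_2,v_4] − [v_0,v_4] + [v_0,v_2],
  ∂[v_0,v_1,v_4] = [v_1,v_4] − [v_0,v_4] + [v_0,v_1].
As a 12×8 matrix over Z this has rank 7, with invariant factors (1,1,1,1,1,1,1).

Now H_k = ker ∂_k / im ∂_{k+1}, so:

  H_0: rank C_0 − rank ∂_1 = 6 − 5 = 1, and the invariant factors of ∂_1 are all 1, so H_0 ≅ Z.
  H_1: rank ker ∂_1 − rank ∂_2 = (12 − 5) − 7 = 0, and the invariant factors of ∂_2 are all 1, so H_1 ≅ 0.
  H_2: rank ker ∂_2 − rank ∂_3 = (8 − 7) − 0 = 1, and there is no ∂_3, so H_2 ≅ Z.

(K is a triangulation of the 2-sphere S^2.)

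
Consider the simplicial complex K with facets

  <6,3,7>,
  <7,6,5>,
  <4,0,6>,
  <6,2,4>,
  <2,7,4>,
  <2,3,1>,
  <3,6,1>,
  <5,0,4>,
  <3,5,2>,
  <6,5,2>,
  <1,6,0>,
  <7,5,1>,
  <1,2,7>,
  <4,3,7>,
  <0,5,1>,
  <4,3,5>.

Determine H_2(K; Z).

H_2 ≅ Z.

We work with the vertex ordering 0 < 1 < 2 < 3 < 4 < 5 < 6 < 7. The simplices of K, each written with vertices in increasing order, are:

  0-simplices (8): [0], [1], [2], [3], [4], [5], [6], [7]
  1-simplices (24): (24 of them)
  2-simplices (16): [0,1,5], [0,1,6], [0,4,5], [0,4,6], [1,2,3], [1,2,7], [1,3,6], [1,5,7], [2,3,5], [2,4,6], [2,4,7], [2,5,6], [3,4,5], [3,4,7], [3,6,7], [5,6,7]

giving chain groups C_0 ≅ Z^8, C_1 ≅ Z^24, C_2 ≅ Z^16.

∂_1: C_1 → C_0 is given by ∂[p,q] = [q] − [p]. For instance
  ∂[2,3] = [3] − [2].
The 8×24 boundary matrix has rank 7 and Smith normal form diag(1,1,1,1,1,1,1).

The boundary map ∂_2: C_2 → C_1 acts by ∂[p,q,r] = [q,r] − [p,r] + [p,q]. For instance
  ∂[0,1,5] = [1,5] − [0,5] + [0,1],
  ∂[1,2,7] = [2,7] − [1,7] + [1,2].
The 24×16 boundary matrix has rank 15 and Smith normal form diag(1,1,1,1,1,1,1,1,1,1,1,1,1,1,1).

Now H_k = ker ∂_k / im ∂_{k+1}, so:

  H_2: rank ker ∂_2 − rank ∂_3 = (16 − 15) − 0 = 1, and there is no ∂_3, so H_2 ≅ Z.

(K is a triangulation of the torus T^2.)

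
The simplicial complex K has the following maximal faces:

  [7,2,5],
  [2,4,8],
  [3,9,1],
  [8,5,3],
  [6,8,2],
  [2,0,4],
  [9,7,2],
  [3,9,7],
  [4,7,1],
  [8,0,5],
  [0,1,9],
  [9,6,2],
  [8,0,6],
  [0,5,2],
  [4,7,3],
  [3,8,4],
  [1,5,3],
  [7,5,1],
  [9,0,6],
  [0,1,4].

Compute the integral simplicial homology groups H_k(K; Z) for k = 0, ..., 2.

K has 10 vertices, 30 edges, 20 triangles.
rank ∂_0 = 0, rank ∂_1 = 9 ⇒ b_0 = 10 − 0 − 9 = 1; all invariant factors of ∂_1 are 1 so no torsion. So H_0 = Z.
rank ∂_1 = 9, rank ∂_2 = 20 ⇒ b_1 = 30 − 9 − 20 = 1; ∂_2 has invariant factor(s) [2] giving torsion. So H_1 = Z ⊕ Z_2.
rank ∂_2 = 20, rank ∂_3 = 0 ⇒ b_2 = 20 − 20 − 0 = 0. So H_2 = 0.

H_0 ≅ Z,  H_1 ≅ Z ⊕ Z_2,  H_2 = 0.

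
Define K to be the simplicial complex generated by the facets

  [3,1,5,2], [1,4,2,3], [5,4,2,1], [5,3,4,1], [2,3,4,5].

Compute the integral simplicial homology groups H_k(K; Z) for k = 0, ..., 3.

Order the vertices as 1 < 2 < 3 < 4 < 5. Listing each simplex with vertices in this order, K has dimension 3 with simplices:

  0-simplices (5): [1], [2], [3], [4], [5]
  1-simplices (10): [1,2], [1,3], [1,4], [1,5], [2,3], [2,4], [2,5], [3,4], [3,5], [4,5]
  2-simplices (10): [1,2,3], [1,2,4], [1,2,5], [1,3,4], [1,3,5], [1,4,5], [2,3,4], [2,3,5], [2,4,5], [3,4,5]
  3-simplices (5): [1,2,3,4], [1,2,3,5], [1,2,4,5], [1,3,4,5], [2,3,4,5]

so the chain groups are C_0 ≅ Z^5, C_1 ≅ Z^10, C_2 ≅ Z^10, C_3 ≅ Z^5.

The boundary map ∂_1: C_1 → C_0 sends each edge [p,q] (with p < q) to q − p. For instance
  ∂[3,4] = [4] − [3].
The 5×10 boundary matrix has rank 4 and Smith normal form diag(1,1,1,1).

Boundary ∂_2: C_2 → C_1 maps a triangle to the signed sum of its edges. For instance
  ∂[2,3,5] = [3,5] − [2,5] + [2,3],
  ∂[2,3,4] = [3,4] − [2,4] + [2,3].
The 10×10 boundary matrix has rank 6 and Smith normal form diag(1,1,1,1,1,1).

∂_3: C_3 → C_2 sends each 3-simplex σ to the alternating sum Σ_i (−1)^i (σ with its i-th vertex removed). For instance
  ∂[2,3,4,5] = [3,4,5] − [2,4,5] + [2,3,5] − [2,3,4],
  ∂[1,3,4,5] = [3,4,5] − [1,4,5] + [1,3,5] − [1,3,4].
The 10×5 boundary matrix has rank 4 and Smith normal form diag(1,1,1,1).

Computing H_k = (kernel of ∂_k) / (image of ∂_{k+1}):

  H_0: rank C_0 − rank ∂_1 = 5 − 4 = 1, and the invariant factors of ∂_1 are all 1, so H_0 = Z.
  H_1: rank ker ∂_1 − rank ∂_2 = (10 − 4) − 6 = 0, and the invariant factors of ∂_2 are all 1, so H_1 = 0.
  H_2: rank ker ∂_2 − rank ∂_3 = (10 − 6) − 4 = 0, and the invariant factors of ∂_3 are all 1, so H_2 = 0.
  H_3: rank ker ∂_3 − rank ∂_4 = (5 − 4) − 0 = 1, and there is no ∂_4, so H_3 = Z.

As a check, the Euler characteristic is 5 − 10 + 10 − 5 = 0, which agrees with 1 − 0 + 0 − 1 = 0.

H_0 ≅ Z,  H_1 = 0,  H_2 = 0,  H_3 ≅ Z.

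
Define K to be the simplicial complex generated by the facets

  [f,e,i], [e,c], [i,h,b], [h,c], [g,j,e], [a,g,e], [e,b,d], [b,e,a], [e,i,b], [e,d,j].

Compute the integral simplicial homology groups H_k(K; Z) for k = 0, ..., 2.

H_0 = Z,  H_1 = Z,  H_2 = 0.

Fix the vertex order a < b < c < d < e < f < g < h < i < j and write every simplex with vertices in increasing order. Then dim K = 2 and the simplices of K are:

  0-simplices (10): a, b, c, d, e, f, g, h, i, j
  1-simplices (18): ab, ae, ag, bd, be, bh, bi, ce, ch, de, dj, ef, eg, ei, ej, fi, gj, hi
  2-simplices (8): abe, aeg, bde, bei, bhi, dej, efi, egj

so the chain groups are C_0 ≅ Z^10, C_1 ≅ Z^18, C_2 ≅ Z^8.

The boundary map ∂_1: C_1 → C_0 maps an edge to its endpoints' difference, ∂[p,q] = q − p.
The 10×18 boundary matrix has rank 9 and Smith normal form diag(1,1,1,1,1,1,1,1,1).

The boundary map ∂_2: C_2 → C_1 maps a triangle to the signed sum of its edges. For instance
  ∂bei = ei − bi + be,
  ∂abe = be − ae + ab.
This gives a 18×8 integer matrix of rank 8; reducing to Smith normal form yields diagonal entries (1,1,1,1,1,1,1,1).

Reading off H_k = ker ∂_k / im ∂_{k+1}:

  H_0: rank C_0 − rank ∂_1 = 10 − 9 = 1, and the invariant factors of ∂_1 are all 1, so H_0 = Z.
  H_1: rank ker ∂_1 − rank ∂_2 = (18 − 9) − 8 = 1, and the invariant factors of ∂_2 are all 1, so H_1 = Z.
  H_2: rank ker ∂_2 − rank ∂_3 = (8 − 8) − 0 = 0, and there is no ∂_3, so H_2 = 0.

As a check, the Euler characteristic is 10 − 18 + 8 = 0, which agrees with 1 − 1 + 0 = 0.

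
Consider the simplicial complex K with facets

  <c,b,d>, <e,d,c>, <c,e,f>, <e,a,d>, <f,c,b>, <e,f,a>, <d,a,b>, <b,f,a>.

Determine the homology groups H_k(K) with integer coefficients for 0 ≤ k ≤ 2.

H_0 ≅ Z,  H_1 = 0,  H_2 ≅ Z.

Order the vertices as a < b < c < d < e < f. Listing each simplex with vertices in this order, K has dimension 2 with simplices:

  0-simplices (6): a, b, c, d, e, f
  1-simplices (12): ab, ad, ae, af, bc, bd, bf, cd, ce, cf, de, ef
  2-simplices (8): abd, abf, ade, aef, bcd, bcf, cde, cef

so the chain groups are C_0 ≅ Z^6, C_1 ≅ Z^12, C_2 ≅ Z^8.

Boundary ∂_1: C_1 → C_0 sends each edge [p,q] (with p < q) to q − p. For instance
  ∂cf = f − c.
The 6×12 boundary matrix has rank 5 and Smith normal form diag(1,1,1,1,1).

∂_2: C_2 → C_1 maps a triangle to the signed sum of its edges. For instance
  ∂cde = de − ce + cd,
  ∂ade = de − ae + ad.
The resulting 12×8 matrix has rank 7, and its Smith normal form has invariant factors (1,1,1,1,1,1,1).

Reading off H_k = ker ∂_k / im ∂_{k+1}:

  H_0: rank C_0 − rank ∂_1 = 6 − 5 = 1, and the invariant factors of ∂_1 are all 1, so H_0 ≅ Z.
  H_1: rank ker ∂_1 − rank ∂_2 = (12 − 5) − 7 = 0, and the invariant factors of ∂_2 are all 1, so H_1 ≅ 0.
  H_2: rank ker ∂_2 − rank ∂_3 = (8 − 7) − 0 = 1, and there is no ∂_3, so H_2 ≅ Z.

As a check, the Euler characteristic is 6 − 12 + 8 = 2, which agrees with 1 − 0 + 1 = 2.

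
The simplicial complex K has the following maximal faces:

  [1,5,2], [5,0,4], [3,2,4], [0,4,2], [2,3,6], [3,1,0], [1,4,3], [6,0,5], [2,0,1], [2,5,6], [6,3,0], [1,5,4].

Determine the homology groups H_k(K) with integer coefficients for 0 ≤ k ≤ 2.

H_0 = Z,  H_1 = Z/2,  H_2 = 0.

K has 7 vertices, 18 edges, 12 triangles.
rank ∂_0 = 0, rank ∂_1 = 6 ⇒ b_0 = 7 − 0 − 6 = 1; all invariant factors of ∂_1 are 1 so no torsion. So H_0 ≅ Z.
rank ∂_1 = 6, rank ∂_2 = 12 ⇒ b_1 = 18 − 6 − 12 = 0; ∂_2 has invariant factor(s) [2] giving torsion. So H_1 ≅ Z/2.
rank ∂_2 = 12, rank ∂_3 = 0 ⇒ b_2 = 12 − 12 − 0 = 0. So H_2 ≅ 0.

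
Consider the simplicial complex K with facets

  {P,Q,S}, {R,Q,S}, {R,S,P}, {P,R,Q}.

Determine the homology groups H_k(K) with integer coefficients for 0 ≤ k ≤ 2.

H_0 = Z,  H_1 = 0,  H_2 = Z.

Order the vertices as P < Q < R < S. Listing each simplex with vertices in this order, K has dimension 2 with simplices:

  0-simplices (4): P, Q, R, S
  1-simplices (6): PQ, PR, PS, QR, QS, RS
  2-simplices (4): PQR, PQS, PRS, QRS

giving chain groups C_0 ≅ Z^4, C_1 ≅ Z^6, C_2 ≅ Z^4.

The boundary map ∂_1: C_1 → C_0 is given by ∂[p,q] = [q] − [p]. For instance
  ∂PS = S − P.
This gives a 4×6 integer matrix of rank 3; reducing to Smith normal form yields diagonal entries (1,1,1).

The boundary map ∂_2: C_2 → C_1 maps a triangle to the signed sum of its edges. For instance
  ∂PQS = QS − PS + PQ,
  ∂QRS = RS − QS + QR.
As a 6×4 matrix over Z this has rank 3, with invariant factors (1,1,1).

Computing H_k = (kernel of ∂_k) / (image of ∂_{k+1}):

  H_0: rank C_0 − rank ∂_1 = 4 − 3 = 1, and the invariant factors of ∂_1 are all 1, so H_0 ≅ Z.
  H_1: rank ker ∂_1 − rank ∂_2 = (6 − 3) − 3 = 0, and the invariant factors of ∂_2 are all 1, so H_1 ≅ 0.
  H_2: rank ker ∂_2 − rank ∂_3 = (4 − 3) − 0 = 1, and there is no ∂_3, so H_2 ≅ Z.

(K is a triangulation of the 2-sphere S^2.)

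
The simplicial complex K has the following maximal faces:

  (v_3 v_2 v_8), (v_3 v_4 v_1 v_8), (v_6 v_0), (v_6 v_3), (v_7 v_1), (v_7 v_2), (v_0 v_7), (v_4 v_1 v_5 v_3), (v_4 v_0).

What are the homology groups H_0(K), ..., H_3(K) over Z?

H_0 = Z,  H_1 = Z^3,  H_2 = 0,  H_3 = 0.

We work with the vertex ordering v_0 < v_1 < v_2 < v_3 < v_4 < v_5 < v_6 < v_7 < v_8. The simplices of K, each written with vertices in increasing order, are:

  0-simplices (9): [v_0], [v_1], [v_2], [v_3], [v_4], [v_5], [v_6], [v_7], [v_8]
  1-simplices (17): (17 of them)
  2-simplices (8): [v_1,v_3,v_4], [v_1,v_3,v_5], [v_1,v_3,v_8], [v_1,v_4,v_5], [v_1,v_4,v_8], [v_2,v_3,v_8], [v_3,v_4,v_5], [v_3,v_4,v_8]
  3-simplices (2): [v_1,v_3,v_4,v_5], [v_1,v_3,v_4,v_8]

Hence C_0 ≅ Z^9, C_1 ≅ Z^17, C_2 ≅ Z^8, C_3 ≅ Z^2.

∂_1: C_1 → C_0 maps an edge to its endpoints' difference, ∂[p,q] = q − p.
The resulting 9×17 matrix has rank 8, and its Smith normal form has invariant factors (1,1,1,1,1,1,1,1).

∂_2: C_2 → C_1 sends each 2-simplex [p,q,r] to [q,r] − [p,r] + [p,q]. For instance
  ∂[v_1,v_3,v_8] = [v_3,v_8] − [v_1,v_8] + [v_1,v_3],
  ∂[v_1,v_4,v_5] = [v_4,v_5] − [v_1,v_5] + [v_1,v_4].
As a 17×8 matrix over Z this has rank 6, with invariant factors (1,1,1,1,1,1).

The boundary map ∂_3: C_3 → C_2 sends each 3-simplex σ to the alternating sum Σ_i (−1)^i (σ with its i-th vertex removed). For instance
  ∂[v_1,v_3,v_4,v_5] = [v_3,v_4,v_5] − [v_1,v_4,v_5] + [v_1,v_3,v_5] − [v_1,v_3,v_4],
  ∂[v_1,v_3,v_4,v_8] = [v_3,v_4,v_8] − [v_1,v_4,v_8] + [v_1,v_3,v_8] − [v_1,v_3,v_4].
This gives a 8×2 integer matrix of rank 2; reducing to Smith normal form yields diagonal entries (1,1).

Now H_k = ker ∂_k / im ∂_{k+1}, so:

  H_0: rank C_0 − rank ∂_1 = 9 − 8 = 1, and the invariant factors of ∂_1 are all 1, so H_0 = Z.
  H_1: rank ker ∂_1 − rank ∂_2 = (17 − 8) − 6 = 3, and the invariant factors of ∂_2 are all 1, so H_1 = Z^3.
  H_2: rank ker ∂_2 − rank ∂_3 = (8 − 6) − 2 = 0, and the invariant factors of ∂_3 are all 1, so H_2 = 0.
  H_3: rank ker ∂_3 − rank ∂_4 = (2 − 2) − 0 = 0, and there is no ∂_4, so H_3 = 0.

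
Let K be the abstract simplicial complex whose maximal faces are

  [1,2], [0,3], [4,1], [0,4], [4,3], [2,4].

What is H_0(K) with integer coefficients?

Order the vertices as 0 < 1 < 2 < 3 < 4. Listing each simplex with vertices in this order, K has dimension 1 with simplices:

  0-simplices (5): [0], [1], [2], [3], [4]
  1-simplices (6): [0,3], [0,4], [1,2], [1,4], [2,4], [3,4]

giving chain groups C_0 ≅ Z^5, C_1 ≅ Z^6.

∂_1: C_1 → C_0 is given by ∂[p,q] = [q] − [p]. For instance
  ∂[0,4] = [4] − [0].
This gives a 5×6 integer matrix of rank 4; reducing to Smith normal form yields diagonal entries (1,1,1,1).

Now H_k = ker ∂_k / im ∂_{k+1}, so:

  H_0: rank C_0 − rank ∂_1 = 5 − 4 = 1, and the invariant factors of ∂_1 are all 1, so H_0 = Z.

H_0 ≅ Z.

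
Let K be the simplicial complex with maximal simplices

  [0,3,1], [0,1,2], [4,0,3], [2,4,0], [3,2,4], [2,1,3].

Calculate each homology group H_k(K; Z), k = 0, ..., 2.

Fix the vertex order 0 < 1 < 2 < 3 < 4 and write every simplex with vertices in increasing order. Then dim K = 2 and the simplices of K are:

  0-simplices (5): [0], [1], [2], [3], [4]
  1-simplices (9): [0,1], [0,2], [0,3], [0,4], [1,2], [1,3], [2,3], [2,4], [3,4]
  2-simplices (6): [0,1,2], [0,1,3], [0,2,4], [0,3,4], [1,2,3], [2,3,4]

Hence C_0 ≅ Z^5, C_1 ≅ Z^9, C_2 ≅ Z^6.

∂_1: C_1 → C_0 sends each edge [p,q] (with p < q) to q − p.
The 5×9 boundary matrix has rank 4 and Smith normal form diag(1,1,1,1).

Boundary ∂_2: C_2 → C_1 maps a triangle to the signed sum of its edges. For instance
  ∂[1,2,3] = [2,3] − [1,3] + [1,2],
  ∂[0,1,3] = [1,3] − [0,3] + [0,1].
As a 9×6 matrix over Z this has rank 5, with invariant factors (1,1,1,1,1).

Computing H_k = (kernel of ∂_k) / (image of ∂_{k+1}):

  H_0: rank C_0 − rank ∂_1 = 5 − 4 = 1, and the invariant factors of ∂_1 are all 1, so H_0 ≅ Z.
  H_1: rank ker ∂_1 − rank ∂_2 = (9 − 4) − 5 = 0, and the invariant factors of ∂_2 are all 1, so H_1 ≅ 0.
  H_2: rank ker ∂_2 − rank ∂_3 = (6 − 5) − 0 = 1, and there is no ∂_3, so H_2 ≅ Z.

As a check, the Euler characteristic is 5 − 9 + 6 = 2, which agrees with 1 − 0 + 1 = 2.

H_0 ≅ Z,  H_1 = 0,  H_2 ≅ Z.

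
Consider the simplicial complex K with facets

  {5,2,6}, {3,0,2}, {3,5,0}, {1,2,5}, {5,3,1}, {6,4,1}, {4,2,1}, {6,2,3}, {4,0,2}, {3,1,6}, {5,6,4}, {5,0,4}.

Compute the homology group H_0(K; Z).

Fix the vertex order 0 < 1 < 2 < 3 < 4 < 5 < 6 and write every simplex with vertices in increasing order. Then dim K = 2 and the simplices of K are:

  0-simplices (7): [0], [1], [2], [3], [4], [5], [6]
  1-simplices (18): [0,2], [0,3], [0,4], [0,5], [1,2], [1,3], [1,4], [1,5], [1,6], [2,3], [2,4], [2,5], [2,6], [3,5], [3,6], [4,5], [4,6], [5,6]
  2-simplices (12): [0,2,3], [0,2,4], [0,3,5], [0,4,5], [1,2,4], [1,2,5], [1,3,5], [1,3,6], [1,4,6], [2,3,6], [2,5,6], [4,5,6]

Hence C_0 ≅ Z^7, C_1 ≅ Z^18, C_2 ≅ Z^12.

Boundary ∂_1: C_1 → C_0 maps an edge to its endpoints' difference, ∂[p,q] = q − p. For instance
  ∂[3,5] = [5] − [3].
The resulting 7×18 matrix has rank 6, and its Smith normal form has invariant factors (1,1,1,1,1,1).

The boundary map ∂_2: C_2 → C_1 acts by ∂[p,q,r] = [q,r] − [p,r] + [p,q]. For instance
  ∂[1,4,6] = [4,6] − [1,6] + [1,4],
  ∂[1,3,5] = [3,5] − [1,5] + [1,3].
The resulting 18×12 matrix has rank 12, and its Smith normal form has invariant factors (1,1,1,1,1,1,1,1,1,1,1,2).

From H_k ≅ ker(∂_k) / im(∂_{k+1}) we obtain:

  H_0: rank C_0 − rank ∂_1 = 7 − 6 = 1, and the invariant factors of ∂_1 are all 1, so H_0 = Z.

H_0 ≅ Z.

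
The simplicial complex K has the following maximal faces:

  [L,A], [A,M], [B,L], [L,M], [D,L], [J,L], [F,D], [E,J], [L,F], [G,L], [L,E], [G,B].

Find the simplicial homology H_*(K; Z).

We work with the vertex ordering A < B < D < E < F < G < J < L < M. The simplices of K, each written with vertices in increasing order, are:

  0-simplices (9): A, B, D, E, F, G, J, L, M
  1-simplices (12): AL, AM, BG, BL, DF, DL, EJ, EL, FL, GL, JL, LM

Hence C_0 ≅ Z^9, C_1 ≅ Z^12.

∂_1: C_1 → C_0 sends each edge [p,q] (with p < q) to q − p. For instance
  ∂DF = F − D.
This gives a 9×12 integer matrix of rank 8; reducing to Smith normal form yields diagonal entries (1,1,1,1,1,1,1,1).

From H_k ≅ ker(∂_k) / im(∂_{k+1}) we obtain:

  H_0: rank C_0 − rank ∂_1 = 9 − 8 = 1, and the invariant factors of ∂_1 are all 1, so H_0 ≅ Z.
  H_1: rank ker ∂_1 − rank ∂_2 = (12 − 8) − 0 = 4, and there is no ∂_2, so H_1 ≅ Z^4.

As a check, the Euler characteristic is 9 − 12 = -3, which agrees with 1 − 4 = -3.

H_0 ≅ Z,  H_1 ≅ Z^4.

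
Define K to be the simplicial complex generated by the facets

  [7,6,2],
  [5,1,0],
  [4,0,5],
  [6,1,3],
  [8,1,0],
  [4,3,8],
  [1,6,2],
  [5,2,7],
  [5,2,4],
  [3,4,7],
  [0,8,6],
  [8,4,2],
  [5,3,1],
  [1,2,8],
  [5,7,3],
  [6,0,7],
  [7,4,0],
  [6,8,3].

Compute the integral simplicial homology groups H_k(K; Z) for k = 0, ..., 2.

We work with the vertex ordering 0 < 1 < 2 < 3 < 4 < 5 < 6 < 7 < 8. The simplices of K, each written with vertices in increasing order, are:

  0-simplices (9): [0], [1], [2], [3], [4], [5], [6], [7], [8]
  1-simplices (27): (27 of them)
  2-simplices (18): [0,1,5], [0,1,8], [0,4,5], [0,4,7], [0,6,7], [0,6,8], [1,2,6], [1,2,8], [1,3,5], [1,3,6], [2,4,5], [2,4,8], [2,5,7], [2,6,7], [3,4,7], [3,4,8], [3,5,7], [3,6,8]

Hence C_0 ≅ Z^9, C_1 ≅ Z^27, C_2 ≅ Z^18.

Boundary ∂_1: C_1 → C_0 sends each edge [p,q] (with p < q) to q − p.
The resulting 9×27 matrix has rank 8, and its Smith normal form has invariant factors (1,1,1,1,1,1,1,1).

The boundary map ∂_2: C_2 → C_1 acts by ∂[p,q,r] = [q,r] − [p,r] + [p,q]. For instance
  ∂[1,2,6] = [2,6] − [1,6] + [1,2],
  ∂[0,6,8] = [6,8] − [0,8] + [0,6].
The resulting 27×18 matrix has rank 18, and its Smith normal form has invariant factors (1,1,1,1,1,1,1,1,1,1,1,1,1,1,1,1,1,2).

Now H_k = ker ∂_k / im ∂_{k+1}, so:

  H_0: rank C_0 − rank ∂_1 = 9 − 8 = 1, and the invariant factors of ∂_1 are all 1, so H_0 ≅ Z.
  H_1: rank ker ∂_1 − rank ∂_2 = (27 − 8) − 18 = 1, and ∂_2 has invariant factor 2 > 1, so H_1 ≅ Z ⊕ Z_2.
  H_2: rank ker ∂_2 − rank ∂_3 = (18 − 18) − 0 = 0, and there is no ∂_3, so H_2 ≅ 0.

H_0 = Z,  H_1 = Z ⊕ Z_2,  H_2 = 0.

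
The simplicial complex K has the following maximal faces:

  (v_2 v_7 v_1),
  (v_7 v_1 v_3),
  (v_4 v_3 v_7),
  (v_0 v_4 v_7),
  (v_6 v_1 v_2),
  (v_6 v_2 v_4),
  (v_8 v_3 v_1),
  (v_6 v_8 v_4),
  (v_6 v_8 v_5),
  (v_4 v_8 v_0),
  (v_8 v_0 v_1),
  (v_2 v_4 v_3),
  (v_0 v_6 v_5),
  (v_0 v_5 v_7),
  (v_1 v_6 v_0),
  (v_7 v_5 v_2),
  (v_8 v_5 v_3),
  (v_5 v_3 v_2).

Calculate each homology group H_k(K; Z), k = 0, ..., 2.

H_0 ≅ Z,  H_1 ≅ Z ⊕ Z/2,  H_2 = 0.

Fix the vertex order v_0 < v_1 < v_2 < v_3 < v_4 < v_5 < v_6 < v_7 < v_8 and write every simplex with vertices in increasing order. Then dim K = 2 and the simplices of K are:

  0-simplices (9): [v_0], [v_1], [v_2], [v_3], [v_4], [v_5], [v_6], [v_7], [v_8]
  1-simplices (27): (27 of them)
  2-simplices (18): (18 of them)

giving chain groups C_0 ≅ Z^9, C_1 ≅ Z^27, C_2 ≅ Z^18.

The boundary map ∂_1: C_1 → C_0 maps an edge to its endpoints' difference, ∂[p,q] = q − p. For instance
  ∂[v_5,v_7] = [v_7] − [v_5].
This gives a 9×27 integer matrix of rank 8; reducing to Smith normal form yields diagonal entries (1,1,1,1,1,1,1,1).

Boundary ∂_2: C_2 → C_1 sends each 2-simplex [p,q,r] to [q,r] − [p,r] + [p,q]. For instance
  ∂[v_0,v_5,v_7] = [v_5,v_7] − [v_0,v_7] + [v_0,v_5],
  ∂[v_1,v_3,v_8] = [v_3,v_8] − [v_1,v_8] + [v_1,v_3].
The 27×18 boundary matrix has rank 18 and Smith normal form diag(1,1,1,1,1,1,1,1,1,1,1,1,1,1,1,1,1,2).

Now H_k = ker ∂_k / im ∂_{k+1}, so:

  H_0: rank C_0 − rank ∂_1 = 9 − 8 = 1, and the invariant factors of ∂_1 are all 1, so H_0 ≅ Z.
  H_1: rank ker ∂_1 − rank ∂_2 = (27 − 8) − 18 = 1, and ∂_2 has invariant factor 2 > 1, so H_1 ≅ Z ⊕ Z/2.
  H_2: rank ker ∂_2 − rank ∂_3 = (18 − 18) − 0 = 0, and there is no ∂_3, so H_2 ≅ 0.

As a check, the Euler characteristic is 9 − 27 + 18 = 0, which agrees with 1 − 1 + 0 = 0.
(K is a triangulation of the Klein bottle.)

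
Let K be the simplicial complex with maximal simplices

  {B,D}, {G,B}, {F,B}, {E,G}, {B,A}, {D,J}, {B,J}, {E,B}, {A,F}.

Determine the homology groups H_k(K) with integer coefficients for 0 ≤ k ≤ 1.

K has 7 vertices, 9 edges.
rank ∂_0 = 0, rank ∂_1 = 6 ⇒ b_0 = 7 − 0 − 6 = 1; all invariant factors of ∂_1 are 1 so no torsion. So H_0 = Z.
rank ∂_1 = 6, rank ∂_2 = 0 ⇒ b_1 = 9 − 6 − 0 = 3. So H_1 = Z^3.

H_0 ≅ Z,  H_1 ≅ Z^3.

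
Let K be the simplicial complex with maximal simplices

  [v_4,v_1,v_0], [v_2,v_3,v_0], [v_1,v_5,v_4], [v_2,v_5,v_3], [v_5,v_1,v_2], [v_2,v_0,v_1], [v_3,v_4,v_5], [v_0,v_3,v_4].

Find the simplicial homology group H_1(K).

We work with the vertex ordering v_0 < v_1 < v_2 < v_3 < v_4 < v_5. The simplices of K, each written with vertices in increasing order, are:

  0-simplices (6): [v_0], [v_1], [v_2], [v_3], [v_4], [v_5]
  1-simplices (12): [v_0,v_1], [v_0,v_2], [v_0,v_3], [v_0,v_4], [v_1,v_2], [v_1,v_4], [v_1,v_5], [v_2,v_3], [v_2,v_5], [v_3,v_4], [v_3,v_5], [v_4,v_5]
  2-simplices (8): [v_0,v_1,v_2], [v_0,v_1,v_4], [v_0,v_2,v_3], [v_0,v_3,v_4], [v_1,v_2,v_5], [v_1,v_4,v_5], [v_2,v_3,v_5], [v_3,v_4,v_5]

giving chain groups C_0 ≅ Z^6, C_1 ≅ Z^12, C_2 ≅ Z^8.

Boundary ∂_1: C_1 → C_0 maps an edge to its endpoints' difference, ∂[p,q] = q − p.
The 6×12 boundary matrix has rank 5 and Smith normal form diag(1,1,1,1,1).

Boundary ∂_2: C_2 → C_1 maps a triangle to the signed sum of its edges. For instance
  ∂[v_0,v_1,v_4] = [v_1,v_4] − [v_0,v_4] + [v_0,v_1],
  ∂[v_0,v_2,v_3] = [v_2,v_3] − [v_0,v_3] + [v_0,v_2].
The resulting 12×8 matrix has rank 7, and its Smith normal form has invariant factors (1,1,1,1,1,1,1).

Computing H_k = (kernel of ∂_k) / (image of ∂_{k+1}):

  H_1: rank ker ∂_1 − rank ∂_2 = (12 − 5) − 7 = 0, and the invariant factors of ∂_2 are all 1, so H_1 = 0.

(K is a triangulation of the 2-sphere S^2.)

H_1 = 0.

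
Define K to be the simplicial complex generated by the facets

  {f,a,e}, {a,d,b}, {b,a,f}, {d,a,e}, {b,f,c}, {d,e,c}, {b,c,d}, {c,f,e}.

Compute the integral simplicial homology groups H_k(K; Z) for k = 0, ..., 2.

Fix the vertex order a < b < c < d < e < f and write every simplex with vertices in increasing order. Then dim K = 2 and the simplices of K are:

  0-simplices (6): a, b, c, d, e, f
  1-simplices (12): ab, ad, ae, af, bc, bd, bf, cd, ce, cf, de, ef
  2-simplices (8): abd, abf, ade, aef, bcd, bcf, cde, cef

Hence C_0 ≅ Z^6, C_1 ≅ Z^12, C_2 ≅ Z^8.

Boundary ∂_1: C_1 → C_0 is given by ∂[p,q] = [q] − [p].
The 6×12 boundary matrix has rank 5 and Smith normal form diag(1,1,1,1,1).

∂_2: C_2 → C_1 maps a triangle to the signed sum of its edges. For instance
  ∂aef = ef − af + ae,
  ∂abd = bd − ad + ab.
The resulting 12×8 matrix has rank 7, and its Smith normal form has invariant factors (1,1,1,1,1,1,1).

Computing H_k = (kernel of ∂_k) / (image of ∂_{k+1}):

  H_0: rank C_0 − rank ∂_1 = 6 − 5 = 1, and the invariant factors of ∂_1 are all 1, so H_0 ≅ Z.
  H_1: rank ker ∂_1 − rank ∂_2 = (12 − 5) − 7 = 0, and the invariant factors of ∂_2 are all 1, so H_1 ≅ 0.
  H_2: rank ker ∂_2 − rank ∂_3 = (8 − 7) − 0 = 1, and there is no ∂_3, so H_2 ≅ Z.

(K is a triangulation of the 2-sphere S^2.)

H_0 ≅ Z,  H_1 = 0,  H_2 ≅ Z.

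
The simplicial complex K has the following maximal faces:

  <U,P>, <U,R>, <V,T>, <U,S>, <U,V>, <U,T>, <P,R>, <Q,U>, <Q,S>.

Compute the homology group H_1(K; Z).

H_1 ≅ Z^3.

We work with the vertex ordering P < Q < R < S < T < U < V. The simplices of K, each written with vertices in increasing order, are:

  0-simplices (7): P, Q, R, S, T, U, V
  1-simplices (9): PR, PU, QS, QU, RU, SU, TU, TV, UV

so the chain groups are C_0 ≅ Z^7, C_1 ≅ Z^9.

∂_1: C_1 → C_0 sends each edge [p,q] (with p < q) to q − p. For instance
  ∂SU = U − S.
The 7×9 boundary matrix has rank 6 and Smith normal form diag(1,1,1,1,1,1).

Reading off H_k = ker ∂_k / im ∂_{k+1}:

  H_1: rank ker ∂_1 − rank ∂_2 = (9 − 6) − 0 = 3, and there is no ∂_2, so H_1 = Z^3.

(K is a triangulation of a wedge of 3 circles.)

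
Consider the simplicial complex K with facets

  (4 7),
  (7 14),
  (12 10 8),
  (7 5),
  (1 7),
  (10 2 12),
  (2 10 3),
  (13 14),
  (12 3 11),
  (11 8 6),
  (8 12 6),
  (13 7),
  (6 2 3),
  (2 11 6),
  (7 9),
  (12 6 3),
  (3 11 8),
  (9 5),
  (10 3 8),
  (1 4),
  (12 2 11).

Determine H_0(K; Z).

Take the total order 1 < 2 < 3 < 4 < 5 < 6 < 7 < 8 < 9 < 10 < 11 < 12 < 13 < 14 on the vertex set. Then K (dimension 2) consists of the simplices:

  0-simplices (14): [1], [2], [3], [4], [5], [6], [7], [8], [9], [10], [11], [12], [13], [14]
  1-simplices (27): (27 of them)
  2-simplices (12): [2,3,6], [2,3,10], [2,6,11], [2,10,12], [2,11,12], [3,6,12], [3,8,10], [3,8,11], [3,11,12], [6,8,11], [6,8,12], [8,10,12]

giving chain groups C_0 ≅ Z^14, C_1 ≅ Z^27, C_2 ≅ Z^12.

∂_1: C_1 → C_0 maps an edge to its endpoints' difference, ∂[p,q] = q − p.
This gives a 14×27 integer matrix of rank 12; reducing to Smith normal form yields diagonal entries (1,1,1,1,1,1,1,1,1,1,1,1).

∂_2: C_2 → C_1 sends each 2-simplex [p,q,r] to [q,r] − [p,r] + [p,q]. For instance
  ∂[2,3,6] = [3,6] − [2,6] + [2,3],
  ∂[2,6,11] = [6,11] − [2,11] + [2,6].
This gives a 27×12 integer matrix of rank 12; reducing to Smith normal form yields diagonal entries (1,1,1,1,1,1,1,1,1,1,1,2).

Computing H_k = (kernel of ∂_k) / (image of ∂_{k+1}):

  H_0: rank C_0 − rank ∂_1 = 14 − 12 = 2, and the invariant factors of ∂_1 are all 1, so H_0 ≅ Z^2.

H_0 ≅ Z^2.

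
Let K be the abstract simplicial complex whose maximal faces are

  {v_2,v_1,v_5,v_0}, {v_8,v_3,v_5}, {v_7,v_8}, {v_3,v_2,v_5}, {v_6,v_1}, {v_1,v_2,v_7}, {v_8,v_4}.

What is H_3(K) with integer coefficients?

Fix the vertex order v_0 < v_1 < v_2 < v_3 < v_4 < v_5 < v_6 < v_7 < v_8 and write every simplex with vertices in increasing order. Then dim K = 3 and the simplices of K are:

  0-simplices (9): [v_0], [v_1], [v_2], [v_3], [v_4], [v_5], [v_6], [v_7], [v_8]
  1-simplices (15): (15 of them)
  2-simplices (7): [v_0,v_1,v_2], [v_0,v_1,v_5], [v_0,v_2,v_5], [v_1,v_2,v_5], [v_1,v_2,v_7], [v_2,v_3,v_5], [v_3,v_5,v_8]
  3-simplices (1): [v_0,v_1,v_2,v_5]

Hence C_0 ≅ Z^9, C_1 ≅ Z^15, C_2 ≅ Z^7, C_3 ≅ Z^1.

The boundary map ∂_1: C_1 → C_0 maps an edge to its endpoints' difference, ∂[p,q] = q − p. For instance
  ∂[v_5,v_8] = [v_8] − [v_5].
As a 9×15 matrix over Z this has rank 8, with invariant factors (1,1,1,1,1,1,1,1).

The boundary map ∂_2: C_2 → C_1 sends each 2-simplex [p,q,r] to [q,r] − [p,r] + [p,q]. For instance
  ∂[v_0,v_1,v_2] = [v_1,v_2] − [v_0,v_2] + [v_0,v_1],
  ∂[v_3,v_5,v_8] = [v_5,v_8] − [v_3,v_8] + [v_3,v_5].
As a 15×7 matrix over Z this has rank 6, with invariant factors (1,1,1,1,1,1).

∂_3: C_3 → C_2 sends each 3-simplex σ to the alternating sum Σ_i (−1)^i (σ with its i-th vertex removed). For instance
  ∂[v_0,v_1,v_2,v_5] = [v_1,v_2,v_5] − [v_0,v_2,v_5] + [v_0,v_1,v_5] − [v_0,v_1,v_2].
The resulting 7×1 matrix has rank 1, and its Smith normal form has invariant factors (1).

Computing H_k = (kernel of ∂_k) / (image of ∂_{k+1}):

  H_3: rank ker ∂_3 − rank ∂_4 = (1 − 1) − 0 = 0, and there is no ∂_4, so H_3 ≅ 0.

H_3 = 0.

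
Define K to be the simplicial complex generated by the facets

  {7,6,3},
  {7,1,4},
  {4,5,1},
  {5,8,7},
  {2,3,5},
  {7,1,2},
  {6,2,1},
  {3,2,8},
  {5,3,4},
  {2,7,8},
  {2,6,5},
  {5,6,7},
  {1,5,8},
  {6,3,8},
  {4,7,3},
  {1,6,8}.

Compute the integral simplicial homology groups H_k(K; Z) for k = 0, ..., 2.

K has 8 vertices, 24 edges, 16 triangles.
rank ∂_0 = 0, rank ∂_1 = 7 ⇒ b_0 = 8 − 0 − 7 = 1; all invariant factors of ∂_1 are 1 so no torsion. So H_0 = Z.
rank ∂_1 = 7, rank ∂_2 = 15 ⇒ b_1 = 24 − 7 − 15 = 2; all invariant factors of ∂_2 are 1 so no torsion. So H_1 = Z^2.
rank ∂_2 = 15, rank ∂_3 = 0 ⇒ b_2 = 16 − 15 − 0 = 1. So H_2 = Z.

H_0 = Z,  H_1 = Z^2,  H_2 = Z.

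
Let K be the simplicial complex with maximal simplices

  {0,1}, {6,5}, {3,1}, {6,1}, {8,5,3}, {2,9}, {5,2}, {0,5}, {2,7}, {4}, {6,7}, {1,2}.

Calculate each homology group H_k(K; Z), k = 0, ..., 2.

H_0 ≅ Z^2,  H_1 ≅ Z^4,  H_2 = 0.

Order the vertices as 0 < 1 < 2 < 3 < 4 < 5 < 6 < 7 < 8 < 9. Listing each simplex with vertices in this order, K has dimension 2 with simplices:

  0-simplices (10): [0], [1], [2], [3], [4], [5], [6], [7], [8], [9]
  1-simplices (13): [0,1], [0,5], [1,2], [1,3], [1,6], [2,5], [2,7], [2,9], [3,5], [3,8], [5,6], [5,8], [6,7]
  2-simplices (1): [3,5,8]

giving chain groups C_0 ≅ Z^10, C_1 ≅ Z^13, C_2 ≅ Z^1.

The boundary map ∂_1: C_1 → C_0 sends each edge [p,q] (with p < q) to q − p. For instance
  ∂[2,7] = [7] − [2].
The 10×13 boundary matrix has rank 8 and Smith normal form diag(1,1,1,1,1,1,1,1).

The boundary map ∂_2: C_2 → C_1 maps a triangle to the signed sum of its edges. For instance
  ∂[3,5,8] = [5,8] − [3,8] + [3,5].
The 13×1 boundary matrix has rank 1 and Smith normal form diag(1).

Computing H_k = (kernel of ∂_k) / (image of ∂_{k+1}):

  H_0: rank C_0 − rank ∂_1 = 10 − 8 = 2, and the invariant factors of ∂_1 are all 1, so H_0 = Z^2.
  H_1: rank ker ∂_1 − rank ∂_2 = (13 − 8) − 1 = 4, and the invariant factors of ∂_2 are all 1, so H_1 = Z^4.
  H_2: rank ker ∂_2 − rank ∂_3 = (1 − 1) − 0 = 0, and there is no ∂_3, so H_2 = 0.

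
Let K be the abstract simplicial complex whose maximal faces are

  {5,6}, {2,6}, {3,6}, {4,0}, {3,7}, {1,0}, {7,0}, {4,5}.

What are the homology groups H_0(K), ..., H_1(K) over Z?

H_0 = Z,  H_1 = Z.

Order the vertices as 0 < 1 < 2 < 3 < 4 < 5 < 6 < 7. Listing each simplex with vertices in this order, K has dimension 1 with simplices:

  0-simplices (8): [0], [1], [2], [3], [4], [5], [6], [7]
  1-simplices (8): [0,1], [0,4], [0,7], [2,6], [3,6], [3,7], [4,5], [5,6]

so the chain groups are C_0 ≅ Z^8, C_1 ≅ Z^8.

Boundary ∂_1: C_1 → C_0 sends each edge [p,q] (with p < q) to q − p.
The resulting 8×8 matrix has rank 7, and its Smith normal form has invariant factors (1,1,1,1,1,1,1).

Now H_k = ker ∂_k / im ∂_{k+1}, so:

  H_0: rank C_0 − rank ∂_1 = 8 − 7 = 1, and the invariant factors of ∂_1 are all 1, so H_0 = Z.
  H_1: rank ker ∂_1 − rank ∂_2 = (8 − 7) − 0 = 1, and there is no ∂_2, so H_1 = Z.

As a check, the Euler characteristic is 8 − 8 = 0, which agrees with 1 − 1 = 0.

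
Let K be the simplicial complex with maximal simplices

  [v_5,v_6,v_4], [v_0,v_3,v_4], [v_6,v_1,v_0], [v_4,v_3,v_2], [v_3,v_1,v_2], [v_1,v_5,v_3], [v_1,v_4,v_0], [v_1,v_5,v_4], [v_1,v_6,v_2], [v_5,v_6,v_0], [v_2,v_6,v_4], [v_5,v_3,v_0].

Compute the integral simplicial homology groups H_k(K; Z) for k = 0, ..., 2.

Take the total order v_0 < v_1 < v_2 < v_3 < v_4 < v_5 < v_6 on the vertex set. Then K (dimension 2) consists of the simplices:

  0-simplices (7): [v_0], [v_1], [v_2], [v_3], [v_4], [v_5], [v_6]
  1-simplices (18): (18 of them)
  2-simplices (12): (12 of them)

so the chain groups are C_0 ≅ Z^7, C_1 ≅ Z^18, C_2 ≅ Z^12.

∂_1: C_1 → C_0 is given by ∂[p,q] = [q] − [p]. For instance
  ∂[v_0,v_4] = [v_4] − [v_0].
The 7×18 boundary matrix has rank 6 and Smith normal form diag(1,1,1,1,1,1).

∂_2: C_2 → C_1 acts by ∂[p,q,r] = [q,r] − [p,r] + [p,q]. For instance
  ∂[v_0,v_1,v_4] = [v_1,v_4] − [v_0,v_4] + [v_0,v_1],
  ∂[v_1,v_4,v_5] = [v_4,v_5] − [v_1,v_5] + [v_1,v_4].
This gives a 18×12 integer matrix of rank 12; reducing to Smith normal form yields diagonal entries (1,1,1,1,1,1,1,1,1,1,1,2).

From H_k ≅ ker(∂_k) / im(∂_{k+1}) we obtain:

  H_0: rank C_0 − rank ∂_1 = 7 − 6 = 1, and the invariant factors of ∂_1 are all 1, so H_0 ≅ Z.
  H_1: rank ker ∂_1 − rank ∂_2 = (18 − 6) − 12 = 0, and ∂_2 has invariant factor 2 > 1, so H_1 ≅ Z/2.
  H_2: rank ker ∂_2 − rank ∂_3 = (12 − 12) − 0 = 0, and there is no ∂_3, so H_2 ≅ 0.

H_0 ≅ Z,  H_1 ≅ Z/2,  H_2 = 0.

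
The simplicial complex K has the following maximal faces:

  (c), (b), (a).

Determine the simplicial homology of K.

H_0 ≅ Z^3.

Take the total order a < b < c on the vertex set. Then K (dimension 0) consists of the simplices:

  0-simplices (3): a, b, c

Hence C_0 ≅ Z^3.

From H_k ≅ ker(∂_k) / im(∂_{k+1}) we obtain:

  H_0: rank C_0 − rank ∂_1 = 3 − 0 = 3, and there is no ∂_1, so H_0 = Z^3.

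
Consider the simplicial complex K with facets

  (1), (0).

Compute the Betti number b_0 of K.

b_0 = 2.

Order the vertices as 0 < 1. Listing each simplex with vertices in this order, K has dimension 0 with simplices:

  0-simplices (2): [0], [1]

Hence C_0 ≅ Z^2.

From H_k ≅ ker(∂_k) / im(∂_{k+1}) we obtain:

  H_0: rank C_0 − rank ∂_1 = 2 − 0 = 2, and there is no ∂_1, so H_0 = Z^2.

Hence the Betti numbers are b_0 = 2.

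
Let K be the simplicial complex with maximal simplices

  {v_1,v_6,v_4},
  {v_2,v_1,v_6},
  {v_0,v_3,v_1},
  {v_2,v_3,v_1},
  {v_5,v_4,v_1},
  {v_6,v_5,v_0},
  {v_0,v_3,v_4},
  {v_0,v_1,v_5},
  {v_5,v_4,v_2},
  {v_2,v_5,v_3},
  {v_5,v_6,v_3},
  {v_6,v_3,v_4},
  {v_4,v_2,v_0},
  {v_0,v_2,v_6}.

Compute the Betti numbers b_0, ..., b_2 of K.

b_0 = 1, b_1 = 2, b_2 = 1.

Order the vertices as v_0 < v_1 < v_2 < v_3 < v_4 < v_5 < v_6. Listing each simplex with vertices in this order, K has dimension 2 with simplices:

  0-simplices (7): [v_0], [v_1], [v_2], [v_3], [v_4], [v_5], [v_6]
  1-simplices (21): (21 of them)
  2-simplices (14): (14 of them)

so the chain groups are C_0 ≅ Z^7, C_1 ≅ Z^21, C_2 ≅ Z^14.

The boundary map ∂_1: C_1 → C_0 maps an edge to its endpoints' difference, ∂[p,q] = q − p.
As a 7×21 matrix over Z this has rank 6, with invariant factors (1,1,1,1,1,1).

∂_2: C_2 → C_1 sends each 2-simplex [p,q,r] to [q,r] − [p,r] + [p,q]. For instance
  ∂[v_1,v_2,v_3] = [v_2,v_3] − [v_1,v_3] + [v_1,v_2],
  ∂[v_1,v_4,v_5] = [v_4,v_5] − [v_1,v_5] + [v_1,v_4].
The 21×14 boundary matrix has rank 13 and Smith normal form diag(1,1,1,1,1,1,1,1,1,1,1,1,1).

From H_k ≅ ker(∂_k) / im(∂_{k+1}) we obtain:

  H_0: rank C_0 − rank ∂_1 = 7 − 6 = 1, and the invariant factors of ∂_1 are all 1, so H_0 ≅ Z.
  H_1: rank ker ∂_1 − rank ∂_2 = (21 − 6) − 13 = 2, and the invariant factors of ∂_2 are all 1, so H_1 ≅ Z^2.
  H_2: rank ker ∂_2 − rank ∂_3 = (14 − 13) − 0 = 1, and there is no ∂_3, so H_2 ≅ Z.

As a check, the Euler characteristic is 7 − 21 + 14 = 0, which agrees with 1 − 2 + 1 = 0.

Hence the Betti numbers are b_0 = 1, b_1 = 2, b_2 = 1.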